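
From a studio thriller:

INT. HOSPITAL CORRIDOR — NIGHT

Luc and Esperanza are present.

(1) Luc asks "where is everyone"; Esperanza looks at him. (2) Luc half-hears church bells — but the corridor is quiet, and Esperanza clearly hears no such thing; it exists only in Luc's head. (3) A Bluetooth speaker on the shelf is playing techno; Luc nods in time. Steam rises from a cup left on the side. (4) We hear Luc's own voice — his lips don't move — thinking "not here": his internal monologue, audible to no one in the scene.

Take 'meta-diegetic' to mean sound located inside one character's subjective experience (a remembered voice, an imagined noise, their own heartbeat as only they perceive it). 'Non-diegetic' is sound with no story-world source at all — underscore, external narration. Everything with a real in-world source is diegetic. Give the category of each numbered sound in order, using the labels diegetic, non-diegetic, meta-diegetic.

diegetic, meta-diegetic, diegetic, meta-diegetic

(1) on-screen dialogue — Luc speaks and Esperanza is there to hear → diegetic.
Sound (2): subjective to Luc: the corridor is silent and Esperanza hears nothing, so meta-diegetic.
Sound (3): a Bluetooth speaker is a physical source in the scene and Luc reacts to it, so diegetic.
(4) internal monologue — inside Luc's mind, not spoken into the scene → meta-diegetic.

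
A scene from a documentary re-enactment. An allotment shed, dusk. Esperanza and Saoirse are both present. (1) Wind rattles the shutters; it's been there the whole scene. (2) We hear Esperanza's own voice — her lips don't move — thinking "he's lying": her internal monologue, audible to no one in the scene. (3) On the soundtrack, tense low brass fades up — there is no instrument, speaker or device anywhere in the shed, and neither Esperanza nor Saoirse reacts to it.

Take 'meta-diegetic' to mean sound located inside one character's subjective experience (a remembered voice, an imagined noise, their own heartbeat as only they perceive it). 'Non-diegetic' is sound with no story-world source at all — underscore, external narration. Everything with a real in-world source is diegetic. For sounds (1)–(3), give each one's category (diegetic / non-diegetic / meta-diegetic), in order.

Sound (1): wind is part of the location's real environment, so diegetic.
Sound (2): Esperanza's thought-voice: a private mental sound no other character can hear, so meta-diegetic.
(3) it has no source in the story world and no character can hear it — it's underscore → non-diegetic.

diegetic, meta-diegetic, non-diegetic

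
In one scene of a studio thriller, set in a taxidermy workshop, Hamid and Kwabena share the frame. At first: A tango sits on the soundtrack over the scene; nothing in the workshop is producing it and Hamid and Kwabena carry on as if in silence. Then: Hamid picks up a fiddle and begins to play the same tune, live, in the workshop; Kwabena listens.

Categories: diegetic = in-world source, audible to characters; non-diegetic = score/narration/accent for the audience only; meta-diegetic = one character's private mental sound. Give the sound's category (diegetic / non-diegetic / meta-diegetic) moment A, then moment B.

non-diegetic, diegetic

Moment A: no in-world source exists and no character can hear it — underscore → non-diegetic.
Moment B: a fiddle is now a real source in the story world and the characters hear it → diegetic.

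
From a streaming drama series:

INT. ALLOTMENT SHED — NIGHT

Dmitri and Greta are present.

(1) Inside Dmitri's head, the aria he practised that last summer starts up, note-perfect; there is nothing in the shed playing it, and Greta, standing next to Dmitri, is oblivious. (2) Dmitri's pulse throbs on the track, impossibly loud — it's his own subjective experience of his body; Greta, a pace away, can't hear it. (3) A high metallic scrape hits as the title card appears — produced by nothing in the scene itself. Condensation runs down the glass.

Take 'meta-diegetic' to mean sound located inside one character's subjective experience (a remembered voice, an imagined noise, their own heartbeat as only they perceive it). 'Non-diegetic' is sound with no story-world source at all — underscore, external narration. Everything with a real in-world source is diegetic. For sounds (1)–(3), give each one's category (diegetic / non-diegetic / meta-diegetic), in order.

Sound (1): the music is a memory playing inside Dmitri's mind alone; no real-world source, Greta can't hear it, so meta-diegetic.
(2) is meta-diegetic: it's Dmitri's internal bodily sensation rendered as sound; only Dmitri 'hears' it.
(3) is non-diegetic: it's a sound-design accent with no in-world source; no one in the scene can hear it.

meta-diegetic, meta-diegetic, non-diegetic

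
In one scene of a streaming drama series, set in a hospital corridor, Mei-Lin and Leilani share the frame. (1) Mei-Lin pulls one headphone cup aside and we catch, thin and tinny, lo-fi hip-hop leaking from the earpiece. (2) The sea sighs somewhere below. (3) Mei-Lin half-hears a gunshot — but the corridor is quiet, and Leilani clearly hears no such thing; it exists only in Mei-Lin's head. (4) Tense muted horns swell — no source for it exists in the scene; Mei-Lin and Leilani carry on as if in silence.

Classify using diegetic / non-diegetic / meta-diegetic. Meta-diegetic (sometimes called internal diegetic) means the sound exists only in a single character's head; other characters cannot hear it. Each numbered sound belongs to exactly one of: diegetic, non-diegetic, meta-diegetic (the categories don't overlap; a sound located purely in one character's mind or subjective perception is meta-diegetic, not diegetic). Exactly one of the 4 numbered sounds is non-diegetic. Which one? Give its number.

(1) it's leaking from a physical pair of headphones in the scene → diegetic.
(2) the sea is part of the location's real environment → diegetic.
Sound (3): Mei-Lin alone 'hears' it — an imagined sound, not present in the space, so meta-diegetic.
(4) is non-diegetic: nothing in the corridor produces it and the characters don't hear it — pure soundtrack.
Only (4) is non-diegetic.

4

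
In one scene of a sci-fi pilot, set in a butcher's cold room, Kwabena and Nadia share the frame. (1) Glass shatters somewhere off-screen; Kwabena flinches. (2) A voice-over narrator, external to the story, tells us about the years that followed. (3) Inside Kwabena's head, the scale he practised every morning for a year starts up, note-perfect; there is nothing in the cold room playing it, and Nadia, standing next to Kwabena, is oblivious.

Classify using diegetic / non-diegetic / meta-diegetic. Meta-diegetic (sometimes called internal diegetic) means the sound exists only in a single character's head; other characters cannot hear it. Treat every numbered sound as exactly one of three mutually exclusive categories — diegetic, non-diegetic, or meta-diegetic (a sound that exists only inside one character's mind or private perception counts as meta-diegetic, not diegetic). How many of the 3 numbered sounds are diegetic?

(1) an in-world source (glass); characters could hear it → diegetic.
Sound (2): external voice-over — not a character, not heard by anyone in the scene, so non-diegetic.
(3) it lives in Kwabena's subjectivity, not in the cold room → meta-diegetic.
So 1 of the 3 is diegetic: (1).

1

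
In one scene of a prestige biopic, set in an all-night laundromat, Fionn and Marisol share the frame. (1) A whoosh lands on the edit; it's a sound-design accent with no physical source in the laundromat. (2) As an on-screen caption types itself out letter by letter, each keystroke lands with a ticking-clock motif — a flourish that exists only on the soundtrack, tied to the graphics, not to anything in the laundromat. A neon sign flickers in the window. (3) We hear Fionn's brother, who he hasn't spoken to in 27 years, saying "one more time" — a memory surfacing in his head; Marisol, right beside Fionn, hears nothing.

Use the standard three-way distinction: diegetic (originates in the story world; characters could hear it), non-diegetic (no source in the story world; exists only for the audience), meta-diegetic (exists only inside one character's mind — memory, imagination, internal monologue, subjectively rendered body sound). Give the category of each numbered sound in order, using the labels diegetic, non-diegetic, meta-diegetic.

non-diegetic, non-diegetic, meta-diegetic

(1) is non-diegetic: an editorial stinger — it belongs to the cut, not the story world.
(2) the caption isn't part of the story world, so neither is the sound tied to it → non-diegetic.
Sound (3): a remembered line, private to Fionn — not present in the room, not audible to Marisol, so meta-diegetic.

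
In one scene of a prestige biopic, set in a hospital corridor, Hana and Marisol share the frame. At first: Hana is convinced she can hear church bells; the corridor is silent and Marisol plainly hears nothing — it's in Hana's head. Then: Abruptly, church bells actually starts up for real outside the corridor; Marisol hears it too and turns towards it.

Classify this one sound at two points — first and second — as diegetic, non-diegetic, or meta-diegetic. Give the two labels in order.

meta-diegetic, diegetic

First: only Hana 'hears' it — imagined, in her mind → meta-diegetic.
Second: now there's a real external source and Marisol hears it too — in the story world → diegetic.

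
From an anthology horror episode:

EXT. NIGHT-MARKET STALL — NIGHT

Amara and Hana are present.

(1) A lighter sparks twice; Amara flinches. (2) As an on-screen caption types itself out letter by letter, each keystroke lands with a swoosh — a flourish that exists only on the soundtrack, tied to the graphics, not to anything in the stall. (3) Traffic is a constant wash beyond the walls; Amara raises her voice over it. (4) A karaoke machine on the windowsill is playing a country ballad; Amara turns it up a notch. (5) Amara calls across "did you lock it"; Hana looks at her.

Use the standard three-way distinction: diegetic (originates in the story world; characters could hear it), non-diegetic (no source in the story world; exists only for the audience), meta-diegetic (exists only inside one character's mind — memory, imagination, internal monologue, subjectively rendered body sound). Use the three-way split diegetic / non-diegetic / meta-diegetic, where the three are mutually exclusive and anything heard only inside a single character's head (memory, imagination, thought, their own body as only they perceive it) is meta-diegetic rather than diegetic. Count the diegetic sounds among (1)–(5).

(1) is diegetic: an in-world source (a lighter); characters could hear it.
(2) is non-diegetic: the caption isn't part of the story world, so neither is the sound tied to it.
Sound (3): traffic is part of the location's real environment, so diegetic.
(4) is diegetic: source music from a karaoke machine, which exists in the story world.
Sound (5): on-screen dialogue — Amara speaks and Hana is there to hear, so diegetic.
So 4 of the 5 are diegetic: (1), (3), (4), (5).

4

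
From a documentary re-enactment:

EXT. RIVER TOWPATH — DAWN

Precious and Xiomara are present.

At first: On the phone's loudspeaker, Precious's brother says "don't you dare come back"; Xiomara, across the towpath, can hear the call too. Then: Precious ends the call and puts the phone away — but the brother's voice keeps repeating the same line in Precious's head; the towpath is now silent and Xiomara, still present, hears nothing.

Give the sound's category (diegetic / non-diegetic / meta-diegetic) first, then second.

diegetic, meta-diegetic

First: the loudspeaker is an in-world source; both Precious and Xiomara hear the call → diegetic.
Second: with the phone off, the voice continues only as Precious's private mental replay — Xiomara can't hear it → meta-diegetic.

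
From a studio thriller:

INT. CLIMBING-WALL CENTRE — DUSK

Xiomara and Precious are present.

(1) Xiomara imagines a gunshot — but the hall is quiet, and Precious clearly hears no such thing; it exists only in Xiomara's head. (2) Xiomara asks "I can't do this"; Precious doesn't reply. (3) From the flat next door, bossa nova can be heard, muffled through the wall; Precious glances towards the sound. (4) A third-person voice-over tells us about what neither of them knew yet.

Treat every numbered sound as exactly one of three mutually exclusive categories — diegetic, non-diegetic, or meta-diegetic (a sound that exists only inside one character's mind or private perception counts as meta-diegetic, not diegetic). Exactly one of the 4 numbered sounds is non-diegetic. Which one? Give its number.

4

(1) is meta-diegetic: the sound is imagined by Xiomara; nothing in the story world is producing it and Precious can't hear it.
(2) is diegetic: Xiomara is a character speaking aloud in the scene.
(3) it's coming from the flat next door — a location within the story world — and Precious reacts → diegetic.
(4) the narrator exists outside the story world, addressing only the audience → non-diegetic.
Only (4) is non-diegetic.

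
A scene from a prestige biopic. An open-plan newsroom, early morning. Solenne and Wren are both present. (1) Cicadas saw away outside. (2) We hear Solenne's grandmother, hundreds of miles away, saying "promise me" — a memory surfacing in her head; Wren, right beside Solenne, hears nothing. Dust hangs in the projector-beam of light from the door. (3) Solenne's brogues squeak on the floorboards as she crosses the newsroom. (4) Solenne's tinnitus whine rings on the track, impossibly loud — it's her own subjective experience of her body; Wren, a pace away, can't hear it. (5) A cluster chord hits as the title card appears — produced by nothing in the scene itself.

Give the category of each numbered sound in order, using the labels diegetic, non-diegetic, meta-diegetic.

diegetic, meta-diegetic, diegetic, meta-diegetic, non-diegetic

Sound (1): cicadas is part of the location's real environment, so diegetic.
(2) is meta-diegetic: the voice is a memory playing only inside Solenne's mind; Wren can't hear it.
(3) a character's body making contact with the set — an in-world sound → diegetic.
(4) is meta-diegetic: a subjective body sound — Solenne's private perception, inaudible to Wren.
(5) an editorial stinger — it belongs to the cut, not the story world → non-diegetic.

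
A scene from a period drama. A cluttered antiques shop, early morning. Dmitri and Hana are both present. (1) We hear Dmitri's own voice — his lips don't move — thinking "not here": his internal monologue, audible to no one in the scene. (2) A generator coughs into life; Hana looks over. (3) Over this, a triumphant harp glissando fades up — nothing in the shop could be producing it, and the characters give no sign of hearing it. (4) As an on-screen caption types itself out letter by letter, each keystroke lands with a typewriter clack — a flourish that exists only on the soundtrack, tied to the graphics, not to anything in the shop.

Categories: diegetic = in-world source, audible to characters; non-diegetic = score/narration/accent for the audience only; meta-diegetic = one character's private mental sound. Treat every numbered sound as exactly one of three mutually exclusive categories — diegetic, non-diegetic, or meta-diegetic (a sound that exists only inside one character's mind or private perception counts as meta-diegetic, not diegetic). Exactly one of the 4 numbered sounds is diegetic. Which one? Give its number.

2

(1) is meta-diegetic: it's Dmitri's unspoken thought, heard only by the audience via his subjectivity.
Sound (2): a generator is a real object/event in the scene's world, so diegetic.
(3) is non-diegetic: it has no source in the story world and no character can hear it — it's underscore.
(4) it accompanies on-screen graphics, not anything inside the story world → non-diegetic.
Only (2) is diegetic.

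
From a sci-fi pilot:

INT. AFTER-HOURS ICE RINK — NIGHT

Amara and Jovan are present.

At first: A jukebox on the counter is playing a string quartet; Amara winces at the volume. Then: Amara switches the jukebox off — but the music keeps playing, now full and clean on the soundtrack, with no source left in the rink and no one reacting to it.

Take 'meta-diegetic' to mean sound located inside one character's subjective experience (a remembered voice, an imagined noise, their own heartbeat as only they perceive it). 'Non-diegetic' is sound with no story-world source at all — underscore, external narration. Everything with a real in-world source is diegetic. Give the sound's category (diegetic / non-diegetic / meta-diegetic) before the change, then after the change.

Before the change: a jukebox is a real in-scene source and Amara reacts to it → diegetic.
After the change: there is no longer any in-world source and no one can hear it — it has become underscore → non-diegetic.

diegetic, non-diegetic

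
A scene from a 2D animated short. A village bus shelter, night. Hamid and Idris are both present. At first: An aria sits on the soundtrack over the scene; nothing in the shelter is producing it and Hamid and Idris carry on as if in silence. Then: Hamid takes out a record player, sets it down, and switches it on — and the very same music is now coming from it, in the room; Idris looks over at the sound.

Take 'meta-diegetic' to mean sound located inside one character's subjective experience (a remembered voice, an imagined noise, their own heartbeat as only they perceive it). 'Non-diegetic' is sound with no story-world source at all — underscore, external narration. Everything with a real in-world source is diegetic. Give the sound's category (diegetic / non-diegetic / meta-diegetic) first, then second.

First: no in-world source exists and no character can hear it — underscore → non-diegetic.
Second: a record player is now a real source in the story world and the characters hear it → diegetic.

non-diegetic, diegetic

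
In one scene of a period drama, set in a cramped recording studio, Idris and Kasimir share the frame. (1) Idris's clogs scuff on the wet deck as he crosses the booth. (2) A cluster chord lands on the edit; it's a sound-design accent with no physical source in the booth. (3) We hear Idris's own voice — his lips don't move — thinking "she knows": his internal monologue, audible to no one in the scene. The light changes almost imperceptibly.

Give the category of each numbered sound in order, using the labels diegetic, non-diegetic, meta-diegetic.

diegetic, non-diegetic, meta-diegetic

(1) it's the physical sound of Idris moving in the space → diegetic.
(2) it's a sound-design accent with no in-world source; no one in the scene can hear it → non-diegetic.
(3) is meta-diegetic: Idris's thought-voice: a private mental sound no other character can hear.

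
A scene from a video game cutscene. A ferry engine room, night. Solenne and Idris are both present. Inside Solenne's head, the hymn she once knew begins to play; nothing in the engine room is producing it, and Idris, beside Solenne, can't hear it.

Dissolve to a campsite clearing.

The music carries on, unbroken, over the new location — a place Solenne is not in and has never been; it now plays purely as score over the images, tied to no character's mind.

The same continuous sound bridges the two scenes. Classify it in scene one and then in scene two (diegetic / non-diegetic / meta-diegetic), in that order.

meta-diegetic, non-diegetic

Scene one: the music exists only inside Solenne's mind; Idris can't hear it → meta-diegetic.
Scene two: it's detached from Solenne entirely and plays over unrelated images with no in-world source — conventional underscore → non-diegetic.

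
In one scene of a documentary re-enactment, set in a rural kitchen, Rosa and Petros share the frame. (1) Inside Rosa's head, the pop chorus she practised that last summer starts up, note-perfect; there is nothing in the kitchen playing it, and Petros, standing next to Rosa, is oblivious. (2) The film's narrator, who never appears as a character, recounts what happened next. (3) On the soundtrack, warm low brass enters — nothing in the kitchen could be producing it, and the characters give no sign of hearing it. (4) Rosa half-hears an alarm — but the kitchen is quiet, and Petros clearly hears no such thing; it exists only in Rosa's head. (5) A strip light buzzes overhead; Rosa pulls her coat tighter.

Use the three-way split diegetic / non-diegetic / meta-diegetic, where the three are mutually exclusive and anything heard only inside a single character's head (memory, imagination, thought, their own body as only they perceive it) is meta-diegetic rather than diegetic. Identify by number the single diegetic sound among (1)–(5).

5

(1) it lives in Rosa's subjectivity, not in the kitchen → meta-diegetic.
Sound (2): external voice-over — not a character, not heard by anyone in the scene, so non-diegetic.
(3) score with no on-screen or off-screen source; it exists for the audience alone → non-diegetic.
(4) is meta-diegetic: the sound is imagined by Rosa; nothing in the story world is producing it and Petros can't hear it.
(5) is diegetic: it's the actual ambient sound of the location.
Only (5) is diegetic.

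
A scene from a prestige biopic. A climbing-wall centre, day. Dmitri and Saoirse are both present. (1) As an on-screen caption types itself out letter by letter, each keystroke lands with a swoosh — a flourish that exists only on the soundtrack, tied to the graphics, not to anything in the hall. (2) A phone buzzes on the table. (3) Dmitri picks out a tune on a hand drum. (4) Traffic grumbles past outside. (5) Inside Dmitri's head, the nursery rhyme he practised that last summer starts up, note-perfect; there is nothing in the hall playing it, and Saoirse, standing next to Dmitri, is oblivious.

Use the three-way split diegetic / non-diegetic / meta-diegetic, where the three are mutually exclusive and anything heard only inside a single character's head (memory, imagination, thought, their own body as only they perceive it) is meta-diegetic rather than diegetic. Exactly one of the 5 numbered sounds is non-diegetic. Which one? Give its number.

1

Sound (1): it accompanies on-screen graphics, not anything inside the story world, so non-diegetic.
Sound (2): an in-world source (a phone); characters could hear it, so diegetic.
(3) is diegetic: Dmitri is producing the music live, in the story world.
Sound (4): ambient/room sound belonging to the story's physical space, so diegetic.
(5) is meta-diegetic: remembered music, private to Dmitri — Saoirse is oblivious because it isn't in the room.
Only (1) is non-diegetic.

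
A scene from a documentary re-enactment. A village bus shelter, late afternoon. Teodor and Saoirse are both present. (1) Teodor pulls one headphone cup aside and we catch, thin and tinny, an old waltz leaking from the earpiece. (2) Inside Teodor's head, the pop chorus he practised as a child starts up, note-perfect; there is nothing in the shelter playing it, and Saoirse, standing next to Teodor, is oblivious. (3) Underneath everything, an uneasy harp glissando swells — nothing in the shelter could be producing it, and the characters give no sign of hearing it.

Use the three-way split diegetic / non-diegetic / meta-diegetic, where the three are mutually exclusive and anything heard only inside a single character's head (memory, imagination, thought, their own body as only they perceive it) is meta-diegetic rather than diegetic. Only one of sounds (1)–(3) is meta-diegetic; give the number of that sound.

2

(1) the earpiece is a real device on Teodor's head — source music → diegetic.
Sound (2): the music is a memory playing inside Teodor's mind alone; no real-world source, Saoirse can't hear it, so meta-diegetic.
(3) nothing in the shelter produces it and the characters don't hear it — pure soundtrack → non-diegetic.
Only (2) is meta-diegetic.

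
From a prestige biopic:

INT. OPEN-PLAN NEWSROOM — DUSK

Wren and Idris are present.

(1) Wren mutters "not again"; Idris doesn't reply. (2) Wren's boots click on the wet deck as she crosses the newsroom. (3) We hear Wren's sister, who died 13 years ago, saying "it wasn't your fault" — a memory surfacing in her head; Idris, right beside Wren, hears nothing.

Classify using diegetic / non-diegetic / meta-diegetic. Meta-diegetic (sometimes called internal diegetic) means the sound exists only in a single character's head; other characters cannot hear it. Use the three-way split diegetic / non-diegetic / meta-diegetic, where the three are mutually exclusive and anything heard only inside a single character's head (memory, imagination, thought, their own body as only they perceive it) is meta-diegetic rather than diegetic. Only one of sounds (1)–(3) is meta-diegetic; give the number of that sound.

3

(1) is diegetic: Wren is a character speaking aloud in the scene.
(2) Wren's footsteps are produced in the story world → diegetic.
(3) it's Wren's recollection rendered as sound; the other character can't hear it → meta-diegetic.
Only (3) is meta-diegetic.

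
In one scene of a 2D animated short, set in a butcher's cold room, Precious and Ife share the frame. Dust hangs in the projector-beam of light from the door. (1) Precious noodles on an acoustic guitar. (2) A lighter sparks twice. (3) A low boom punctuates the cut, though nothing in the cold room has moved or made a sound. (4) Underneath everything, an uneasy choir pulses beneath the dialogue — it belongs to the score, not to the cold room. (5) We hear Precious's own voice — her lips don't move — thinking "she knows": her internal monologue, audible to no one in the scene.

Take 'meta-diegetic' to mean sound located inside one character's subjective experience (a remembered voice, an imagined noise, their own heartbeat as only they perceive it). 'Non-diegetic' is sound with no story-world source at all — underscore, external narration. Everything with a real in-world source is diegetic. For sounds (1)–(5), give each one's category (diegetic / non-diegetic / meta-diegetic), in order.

diegetic, diegetic, non-diegetic, non-diegetic, meta-diegetic

Sound (1): the instrument and the performer are both in the scene, so diegetic.
(2) is diegetic: the sound comes from a lighter physically present in the location.
(3) an editorial stinger — it belongs to the cut, not the story world → non-diegetic.
(4) is non-diegetic: score with no on-screen or off-screen source; it exists for the audience alone.
Sound (5): internal monologue — inside Precious's mind, not spoken into the scene, so meta-diegetic.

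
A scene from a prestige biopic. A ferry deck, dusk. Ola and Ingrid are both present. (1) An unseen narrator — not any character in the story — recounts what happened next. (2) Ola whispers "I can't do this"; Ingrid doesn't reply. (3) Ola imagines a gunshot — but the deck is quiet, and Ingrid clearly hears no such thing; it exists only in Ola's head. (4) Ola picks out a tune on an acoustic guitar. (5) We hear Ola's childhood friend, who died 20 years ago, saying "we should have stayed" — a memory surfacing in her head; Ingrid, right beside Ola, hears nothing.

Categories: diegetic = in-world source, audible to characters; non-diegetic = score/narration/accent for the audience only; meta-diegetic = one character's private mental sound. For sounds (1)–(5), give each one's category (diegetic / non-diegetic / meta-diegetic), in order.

non-diegetic, diegetic, meta-diegetic, diegetic, meta-diegetic

(1) is non-diegetic: the narrator exists outside the story world, addressing only the audience.
Sound (2): on-screen dialogue — Ola speaks and Ingrid is there to hear, so diegetic.
(3) is meta-diegetic: Ola alone 'hears' it — an imagined sound, not present in the space.
(4) is diegetic: a character is playing an acoustic guitar on screen.
(5) the voice is a memory playing only inside Ola's mind; Ingrid can't hear it → meta-diegetic.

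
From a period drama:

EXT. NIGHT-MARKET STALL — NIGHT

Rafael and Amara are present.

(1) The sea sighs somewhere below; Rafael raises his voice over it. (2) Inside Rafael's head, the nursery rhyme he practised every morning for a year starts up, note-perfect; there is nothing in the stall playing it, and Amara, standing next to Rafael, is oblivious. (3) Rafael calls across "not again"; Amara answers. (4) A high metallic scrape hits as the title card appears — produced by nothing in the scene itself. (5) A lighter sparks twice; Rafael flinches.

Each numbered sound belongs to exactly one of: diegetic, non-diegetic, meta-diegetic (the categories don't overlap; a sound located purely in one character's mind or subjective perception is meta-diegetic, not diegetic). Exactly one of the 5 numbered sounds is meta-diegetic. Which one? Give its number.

(1) ambient/room sound belonging to the story's physical space → diegetic.
(2) it lives in Rafael's subjectivity, not in the stall → meta-diegetic.
(3) is diegetic: spoken by a character present in the story world.
(4) nothing in the scene produces it; it's an accent added for the audience → non-diegetic.
(5) is diegetic: a lighter is a real object/event in the scene's world.
Only (2) is meta-diegetic.

2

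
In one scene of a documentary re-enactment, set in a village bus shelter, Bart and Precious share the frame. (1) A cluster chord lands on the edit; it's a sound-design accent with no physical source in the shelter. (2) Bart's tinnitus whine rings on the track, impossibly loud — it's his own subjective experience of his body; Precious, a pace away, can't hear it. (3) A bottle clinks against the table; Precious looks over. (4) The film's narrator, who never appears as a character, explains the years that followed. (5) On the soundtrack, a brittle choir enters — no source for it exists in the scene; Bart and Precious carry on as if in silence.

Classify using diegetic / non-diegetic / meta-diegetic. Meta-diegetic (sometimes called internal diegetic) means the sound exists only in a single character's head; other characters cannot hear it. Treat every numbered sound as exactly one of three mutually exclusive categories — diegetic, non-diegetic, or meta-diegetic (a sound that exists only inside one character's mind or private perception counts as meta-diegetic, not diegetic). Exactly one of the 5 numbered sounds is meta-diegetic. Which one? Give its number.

(1) is non-diegetic: nothing in the scene produces it; it's an accent added for the audience.
(2) it's Bart's internal bodily sensation rendered as sound; only Bart 'hears' it → meta-diegetic.
Sound (3): the sound comes from a bottle physically present in the location, so diegetic.
(4) commentary laid over the scene from outside the fiction → non-diegetic.
(5) is non-diegetic: score with no on-screen or off-screen source; it exists for the audience alone.
Only (2) is meta-diegetic.

2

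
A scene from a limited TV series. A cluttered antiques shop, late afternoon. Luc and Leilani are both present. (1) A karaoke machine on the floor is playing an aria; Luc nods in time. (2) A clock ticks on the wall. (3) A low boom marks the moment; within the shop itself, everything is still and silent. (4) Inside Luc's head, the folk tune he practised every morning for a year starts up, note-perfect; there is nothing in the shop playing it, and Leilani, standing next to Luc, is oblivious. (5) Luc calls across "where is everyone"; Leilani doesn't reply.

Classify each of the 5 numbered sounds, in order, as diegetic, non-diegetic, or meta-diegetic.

diegetic, diegetic, non-diegetic, meta-diegetic, diegetic

(1) is diegetic: a karaoke machine is a physical source in the scene and Luc reacts to it.
(2) an in-world source (a clock); characters could hear it → diegetic.
(3) an editorial stinger — it belongs to the cut, not the story world → non-diegetic.
(4) it lives in Luc's subjectivity, not in the shop → meta-diegetic.
(5) is diegetic: on-screen dialogue — Luc speaks and Leilani is there to hear.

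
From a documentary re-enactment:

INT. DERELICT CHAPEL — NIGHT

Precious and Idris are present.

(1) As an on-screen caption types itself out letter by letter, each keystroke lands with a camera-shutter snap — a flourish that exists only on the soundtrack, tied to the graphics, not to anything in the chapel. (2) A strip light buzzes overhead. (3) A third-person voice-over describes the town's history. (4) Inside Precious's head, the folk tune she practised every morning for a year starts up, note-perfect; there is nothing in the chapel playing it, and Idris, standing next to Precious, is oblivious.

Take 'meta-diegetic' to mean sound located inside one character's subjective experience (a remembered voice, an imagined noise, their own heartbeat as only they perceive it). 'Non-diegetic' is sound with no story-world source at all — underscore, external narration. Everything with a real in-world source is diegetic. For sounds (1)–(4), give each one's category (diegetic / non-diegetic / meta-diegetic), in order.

non-diegetic, diegetic, non-diegetic, meta-diegetic

(1) is non-diegetic: the caption isn't part of the story world, so neither is the sound tied to it.
Sound (2): ambient/room sound belonging to the story's physical space, so diegetic.
Sound (3): the narrator exists outside the story world, addressing only the audience, so non-diegetic.
Sound (4): the music is a memory playing inside Precious's mind alone; no real-world source, Idris can't hear it, so meta-diegetic.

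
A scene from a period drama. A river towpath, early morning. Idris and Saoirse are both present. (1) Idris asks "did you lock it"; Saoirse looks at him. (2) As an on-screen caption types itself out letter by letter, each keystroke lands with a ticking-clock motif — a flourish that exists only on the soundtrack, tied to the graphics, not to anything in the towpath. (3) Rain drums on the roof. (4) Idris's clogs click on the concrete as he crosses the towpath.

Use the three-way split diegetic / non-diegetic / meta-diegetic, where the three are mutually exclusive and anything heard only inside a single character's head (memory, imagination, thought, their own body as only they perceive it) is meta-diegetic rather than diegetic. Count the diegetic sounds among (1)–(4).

(1) Idris is a character speaking aloud in the scene → diegetic.
Sound (2): the caption isn't part of the story world, so neither is the sound tied to it, so non-diegetic.
Sound (3): ambient/room sound belonging to the story's physical space, so diegetic.
Sound (4): it's the physical sound of Idris moving in the space, so diegetic.
So 3 of the 4 are diegetic: (1), (3), (4).

3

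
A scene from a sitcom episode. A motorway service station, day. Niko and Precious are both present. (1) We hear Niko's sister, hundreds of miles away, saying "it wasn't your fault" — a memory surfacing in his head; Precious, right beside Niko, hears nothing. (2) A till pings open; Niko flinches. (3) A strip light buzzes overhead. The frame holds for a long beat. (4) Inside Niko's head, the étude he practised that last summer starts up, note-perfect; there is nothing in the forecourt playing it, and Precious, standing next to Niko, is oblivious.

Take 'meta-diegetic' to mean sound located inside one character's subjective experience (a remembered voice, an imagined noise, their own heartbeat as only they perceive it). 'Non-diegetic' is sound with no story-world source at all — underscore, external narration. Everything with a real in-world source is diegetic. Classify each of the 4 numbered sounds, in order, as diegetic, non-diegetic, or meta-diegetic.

Sound (1): the voice is a memory playing only inside Niko's mind; Precious can't hear it, so meta-diegetic.
(2) is diegetic: the sound comes from a till physically present in the location.
Sound (3): ambient/room sound belonging to the story's physical space, so diegetic.
(4) it lives in Niko's subjectivity, not in the forecourt → meta-diegetic.

meta-diegetic, diegetic, diegetic, meta-diegetic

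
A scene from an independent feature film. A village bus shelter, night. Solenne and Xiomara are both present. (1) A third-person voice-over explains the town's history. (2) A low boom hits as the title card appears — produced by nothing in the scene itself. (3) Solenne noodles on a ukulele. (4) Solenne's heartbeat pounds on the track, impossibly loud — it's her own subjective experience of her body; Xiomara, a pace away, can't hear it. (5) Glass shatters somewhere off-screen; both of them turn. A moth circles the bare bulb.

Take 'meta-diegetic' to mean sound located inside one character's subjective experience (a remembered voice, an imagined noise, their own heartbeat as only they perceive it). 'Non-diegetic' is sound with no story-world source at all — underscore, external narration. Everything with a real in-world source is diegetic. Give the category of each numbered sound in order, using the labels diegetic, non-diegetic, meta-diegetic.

Sound (1): commentary laid over the scene from outside the fiction, so non-diegetic.
(2) is non-diegetic: an editorial stinger — it belongs to the cut, not the story world.
(3) a character is playing a ukulele on screen → diegetic.
(4) is meta-diegetic: point-of-audition from inside Solenne's body; not a sound in the room.
(5) an in-world source (glass); characters could hear it → diegetic.

non-diegetic, non-diegetic, diegetic, meta-diegetic, diegetic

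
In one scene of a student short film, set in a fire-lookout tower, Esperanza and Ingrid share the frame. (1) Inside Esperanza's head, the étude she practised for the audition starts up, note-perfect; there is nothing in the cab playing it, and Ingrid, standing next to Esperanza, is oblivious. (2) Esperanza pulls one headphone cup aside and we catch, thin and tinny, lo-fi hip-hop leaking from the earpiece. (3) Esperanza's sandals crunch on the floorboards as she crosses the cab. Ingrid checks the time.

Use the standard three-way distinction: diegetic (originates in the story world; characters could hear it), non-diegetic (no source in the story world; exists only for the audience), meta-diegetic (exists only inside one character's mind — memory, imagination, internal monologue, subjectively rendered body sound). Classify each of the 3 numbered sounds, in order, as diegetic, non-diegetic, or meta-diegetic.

(1) is meta-diegetic: remembered music, private to Esperanza — Ingrid is oblivious because it isn't in the room.
(2) the earpiece is a real device on Esperanza's head — source music → diegetic.
(3) is diegetic: Esperanza's footsteps are produced in the story world.

meta-diegetic, diegetic, diegetic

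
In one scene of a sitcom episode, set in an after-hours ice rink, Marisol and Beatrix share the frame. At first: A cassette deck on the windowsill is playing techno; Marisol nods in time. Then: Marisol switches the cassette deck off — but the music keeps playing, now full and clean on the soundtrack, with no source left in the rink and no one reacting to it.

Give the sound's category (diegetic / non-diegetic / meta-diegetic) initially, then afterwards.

Initially: a cassette deck is a real in-scene source and Marisol reacts to it → diegetic.
Afterwards: there is no longer any in-world source and no one can hear it — it has become underscore → non-diegetic.

diegetic, non-diegetic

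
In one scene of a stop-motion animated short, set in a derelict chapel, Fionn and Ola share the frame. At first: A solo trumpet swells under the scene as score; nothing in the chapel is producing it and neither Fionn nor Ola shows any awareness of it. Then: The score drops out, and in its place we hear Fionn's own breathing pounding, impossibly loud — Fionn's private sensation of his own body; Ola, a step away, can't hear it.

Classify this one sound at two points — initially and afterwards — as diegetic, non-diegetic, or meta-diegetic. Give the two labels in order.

Initially: underscore with no in-world source, inaudible to the characters → non-diegetic.
Afterwards: the body sound is Fionn's subjective perception alone — Ola can't hear it → meta-diegetic.

non-diegetic, meta-diegetic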